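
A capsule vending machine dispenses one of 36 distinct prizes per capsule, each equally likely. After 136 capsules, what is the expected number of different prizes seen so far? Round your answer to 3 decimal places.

For each prize, P(seen in 136 capsules) = 1 - (35/36)^136 = 0.9783.
By linearity of expectation, E[distinct seen] = 36·(1 - (35/36)^136) = 35.2194.

35.219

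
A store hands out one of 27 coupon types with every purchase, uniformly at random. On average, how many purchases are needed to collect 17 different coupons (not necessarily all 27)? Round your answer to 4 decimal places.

With k distinct coupons already seen, the next new one arrives after an expected 27/(27-k) purchases.
Sum over k = 0,...,16: E = 27/27 + 27/26 + 27/25 + ... + 27/12 + 27/11 = 25.98719.

25.9872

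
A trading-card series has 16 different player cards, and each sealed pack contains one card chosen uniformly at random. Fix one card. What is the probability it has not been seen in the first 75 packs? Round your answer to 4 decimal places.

0.0079

On each pack the fixed card fails to appear with probability 15/16.
P(still missing after 75) = (15/16)^75 = 0.00790.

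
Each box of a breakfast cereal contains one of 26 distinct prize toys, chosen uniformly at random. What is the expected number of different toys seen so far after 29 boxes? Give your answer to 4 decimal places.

For each toy, P(seen in 29 boxes) = 1 - (25/26)^29 = 0.67935.
By linearity of expectation, E[distinct seen] = 26·(1 - (25/26)^29) = 17.66306.

17.6631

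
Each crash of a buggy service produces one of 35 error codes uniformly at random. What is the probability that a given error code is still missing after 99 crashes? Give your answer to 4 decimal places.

On each crash the fixed error code fails to appear with probability 34/35.
P(still missing after 99) = (34/35)^99 = 0.05671.

0.0567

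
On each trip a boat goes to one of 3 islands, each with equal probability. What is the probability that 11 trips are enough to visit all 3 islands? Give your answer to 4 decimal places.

0.9653

By inclusion–exclusion over which islands are missing,
P(all seen) = Σ_{j=0}^{3} (-1)^j C(3,j)((3-j)/3)^11
= 1.00000 - 0.03468 + 0.00002 - 0.00000
= 0.96533.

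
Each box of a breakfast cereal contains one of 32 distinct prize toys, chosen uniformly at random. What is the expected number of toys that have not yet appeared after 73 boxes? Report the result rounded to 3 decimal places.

For each toy, P(unseen after 73) = (31/32)^73 = 0.0985.
By linearity of expectation, E[unseen] = 32·(31/32)^73 = 3.1521.

3.152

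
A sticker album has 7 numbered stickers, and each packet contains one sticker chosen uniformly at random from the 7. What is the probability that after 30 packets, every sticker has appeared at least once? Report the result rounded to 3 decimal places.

0.932

Let A_i be the event that sticker i is missing after 30 packets. By inclusion–exclusion on the A_i,
P(all seen) = Σ_{j=0}^{7} (-1)^j C(7,j)((7-j)/7)^30
= 1.0000 - 0.0687 + 0.0009 - 0.0000 + 0.0000 - 0.0000 + 0.0000 - 0.0000
= 0.9322.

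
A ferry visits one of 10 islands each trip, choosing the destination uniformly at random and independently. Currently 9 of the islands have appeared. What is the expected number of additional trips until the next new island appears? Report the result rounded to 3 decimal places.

The number of trips until the next new island is geometric with success probability 1/10, so its mean is 10/1.
E = 10/1 = 10.0000.

10.000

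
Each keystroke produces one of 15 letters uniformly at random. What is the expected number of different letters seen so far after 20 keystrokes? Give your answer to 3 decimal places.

For each letter, P(seen in 20 keystrokes) = 1 - (14/15)^20 = 0.7484.
By linearity of expectation, E[distinct seen] = 15·(1 - (14/15)^20) = 11.2258.

11.226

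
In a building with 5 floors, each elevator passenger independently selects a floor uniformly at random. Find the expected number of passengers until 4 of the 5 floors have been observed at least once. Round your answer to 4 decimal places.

6.4167

Going from k to k+1 distinct takes a geometric number of passengers with mean 5/(5-k).
Sum over k = 0,...,3: E = 5/5 + 5/4 + 5/3 + 5/2 = 6.41667.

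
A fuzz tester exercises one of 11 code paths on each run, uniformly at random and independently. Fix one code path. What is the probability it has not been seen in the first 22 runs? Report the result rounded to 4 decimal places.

0.1228

On each run the fixed code path fails to appear with probability 10/11.
P(still missing after 22) = (10/11)^22 = 0.12285.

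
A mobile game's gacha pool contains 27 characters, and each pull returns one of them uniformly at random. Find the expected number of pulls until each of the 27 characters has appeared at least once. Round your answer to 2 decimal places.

105.07

After k distinct characters have appeared, the next pull gives a new one with probability (27-k)/27, so the expected wait for the (k+1)-th is 27/(27-k).
E[T] = 27/27 + 27/26 + 27/25 + ... + 27/2 + 27/1 = 27·H_{27}.
H_{27} = 3.891, so E[T] = 105.069.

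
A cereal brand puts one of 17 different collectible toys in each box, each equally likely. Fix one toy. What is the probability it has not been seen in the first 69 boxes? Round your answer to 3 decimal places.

0.015

Each box misses the fixed toy with probability (17-1)/17 = 16/17, independently.
P(still missing after 69) = (16/17)^69 = 0.0153.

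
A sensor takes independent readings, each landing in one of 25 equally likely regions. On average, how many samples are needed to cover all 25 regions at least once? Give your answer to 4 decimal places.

The wait to go from k to k+1 distinct regions is geometric with mean 25/(25-k).
E[T] = 25/25 + 25/24 + 25/23 + ... + 25/2 + 25/1 = 25·H_{25}.
H_{25} = 3.81596, so E[T] = 95.39895.

95.3990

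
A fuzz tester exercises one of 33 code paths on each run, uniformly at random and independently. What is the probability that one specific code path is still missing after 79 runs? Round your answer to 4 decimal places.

0.0880

On each run the fixed code path fails to appear with probability 32/33.
P(still missing after 79) = (32/33)^79 = 0.08795.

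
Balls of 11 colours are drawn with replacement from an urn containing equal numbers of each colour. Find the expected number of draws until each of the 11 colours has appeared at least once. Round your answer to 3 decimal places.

Split into phases: going from k distinct to k+1 distinct takes on average 11/(11-k) draws.
E[T] = 11/11 + 11/10 + 11/9 + ... + 11/2 + 11/1 = 11·H_{11}.
H_{11} = 3.0199, so E[T] = 33.2187.

33.219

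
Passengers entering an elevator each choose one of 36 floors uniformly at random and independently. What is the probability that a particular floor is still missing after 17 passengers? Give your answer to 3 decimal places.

Each passenger misses the fixed floor with probability (36-1)/36 = 35/36, independently.
P(still missing after 17) = (35/36)^17 = 0.6195.

0.619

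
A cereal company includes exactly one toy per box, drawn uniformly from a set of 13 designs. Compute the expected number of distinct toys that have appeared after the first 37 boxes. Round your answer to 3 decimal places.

For each toy, P(seen in 37 boxes) = 1 - (12/13)^37 = 0.9483.
By linearity of expectation, E[distinct seen] = 13·(1 - (12/13)^37) = 12.3274.

12.327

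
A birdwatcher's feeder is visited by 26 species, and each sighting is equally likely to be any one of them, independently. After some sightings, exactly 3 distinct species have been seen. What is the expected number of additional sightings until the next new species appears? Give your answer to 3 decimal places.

The number of sightings until the next new species is geometric with success probability 23/26, so its mean is 26/23.
E = 26/23 = 1.1304.

1.130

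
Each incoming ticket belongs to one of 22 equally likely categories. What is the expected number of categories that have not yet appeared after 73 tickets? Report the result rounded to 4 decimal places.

For each category, P(unseen after 73) = (21/22)^73 = 0.03351.
By linearity of expectation, E[unseen] = 22·(21/22)^73 = 0.73718.

0.7372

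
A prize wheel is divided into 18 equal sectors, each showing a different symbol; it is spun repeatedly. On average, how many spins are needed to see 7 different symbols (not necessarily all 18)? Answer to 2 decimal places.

8.55

With k distinct symbols already seen, the next new one arrives after an expected 18/(18-k) spins.
Sum over k = 0,...,6: E = 18/18 + 18/17 + 18/16 + ... + 18/13 + 18/12 = 8.554.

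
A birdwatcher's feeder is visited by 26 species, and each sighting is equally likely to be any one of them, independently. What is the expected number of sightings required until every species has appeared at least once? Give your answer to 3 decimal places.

After k distinct species have appeared, the next sighting gives a new one with probability (26-k)/26, so the expected wait for the (k+1)-th is 26/(26-k).
E[T] = 26/26 + 26/25 + 26/24 + ... + 26/2 + 26/1 = 26·H_{26}.
H_{26} = 3.8544, so E[T] = 100.2149.

100.215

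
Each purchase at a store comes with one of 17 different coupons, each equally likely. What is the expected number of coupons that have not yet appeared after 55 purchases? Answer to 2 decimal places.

For each coupon, P(unseen after 55) = (16/17)^55 = 0.036.
By linearity of expectation, E[unseen] = 17·(16/17)^55 = 0.606.

0.61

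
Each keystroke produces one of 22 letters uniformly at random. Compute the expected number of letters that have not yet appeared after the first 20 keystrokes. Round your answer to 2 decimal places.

8.68

For each letter, P(unseen after 20) = (21/22)^20 = 0.394.
By linearity of expectation, E[unseen] = 22·(21/22)^20 = 8.677.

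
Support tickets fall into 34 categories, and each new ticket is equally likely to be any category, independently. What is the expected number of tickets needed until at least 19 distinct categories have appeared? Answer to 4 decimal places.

27.1994

Going from k to k+1 distinct takes a geometric number of tickets with mean 34/(34-k).
Sum over k = 0,...,18: E = 34/34 + 34/33 + 34/32 + ... + 34/17 + 34/16 = 27.19935.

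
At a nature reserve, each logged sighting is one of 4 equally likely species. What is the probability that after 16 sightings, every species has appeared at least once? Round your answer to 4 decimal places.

0.9600

Let A_i be the event that species i is missing after 16 sightings. By inclusion–exclusion on the A_i,
P(all seen) = Σ_{j=0}^{4} (-1)^j C(4,j)((4-j)/4)^16
= 1.00000 - 0.04009 + 0.00009 - 0.00000 + 0.00000
= 0.96000.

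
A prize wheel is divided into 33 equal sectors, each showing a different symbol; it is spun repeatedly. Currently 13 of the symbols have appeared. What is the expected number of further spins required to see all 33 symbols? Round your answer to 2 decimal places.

From k distinct to k+1 distinct takes on average 33/(33-k) spins.
Sum over k = 13,...,32: E = 33/20 + 33/19 + 33/18 + ... + 33/2 + 33/1 = 118.725.

118.73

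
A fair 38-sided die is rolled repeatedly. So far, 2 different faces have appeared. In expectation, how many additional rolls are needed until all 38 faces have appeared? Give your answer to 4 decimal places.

With k distinct faces already seen, the next new one takes an expected 38/(38-k) rolls.
Sum over k = 2,...,37: E = 38/36 + 38/35 + 38/34 + ... + 38/2 + 38/1 = 158.63325.

158.6332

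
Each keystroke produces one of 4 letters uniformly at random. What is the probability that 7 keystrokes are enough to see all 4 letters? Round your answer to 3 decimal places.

Let A_i be the event that letter i is missing after 7 keystrokes. By inclusion–exclusion on the A_i,
P(all seen) = Σ_{j=0}^{4} (-1)^j C(4,j)((4-j)/4)^7
= 1.0000 - 0.5339 + 0.0469 - 0.0002 + 0.0000
= 0.5127.

0.513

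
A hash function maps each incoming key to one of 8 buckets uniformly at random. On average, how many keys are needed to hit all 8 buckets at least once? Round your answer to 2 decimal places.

21.74

After k distinct buckets have appeared, the next key gives a new one with probability (8-k)/8, so the expected wait for the (k+1)-th is 8/(8-k).
E[T] = 8/8 + 8/7 + 8/6 + ... + 8/2 + 8/1 = 8·H_{8}.
H_{8} = 2.718, so E[T] = 21.743.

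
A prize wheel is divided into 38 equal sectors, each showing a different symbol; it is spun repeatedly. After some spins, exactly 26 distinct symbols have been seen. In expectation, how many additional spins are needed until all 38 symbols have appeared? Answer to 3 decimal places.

117.922

With k distinct symbols already seen, the next new one takes an expected 38/(38-k) spins.
Sum over k = 26,...,37: E = 38/12 + 38/11 + 38/10 + ... + 38/2 + 38/1 = 117.9220.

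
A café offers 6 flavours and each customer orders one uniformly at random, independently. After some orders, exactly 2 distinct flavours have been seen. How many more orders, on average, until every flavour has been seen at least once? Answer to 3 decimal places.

12.500

From k distinct to k+1 distinct takes on average 6/(6-k) orders.
Sum over k = 2,...,5: E = 6/4 + 6/3 + 6/2 + 6/1 = 12.5000.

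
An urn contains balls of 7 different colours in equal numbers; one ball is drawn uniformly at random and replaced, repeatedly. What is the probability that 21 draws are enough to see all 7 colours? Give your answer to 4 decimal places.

Let A_i be the event that colour i is missing after 21 draws. By inclusion–exclusion on the A_i,
P(all seen) = Σ_{j=0}^{7} (-1)^j C(7,j)((7-j)/7)^21
= 1.00000 - 0.27493 + 0.01793 - 0.00028 + 0.00000 - 0.00000 + 0.00000 - 0.00000
= 0.74273.

0.7427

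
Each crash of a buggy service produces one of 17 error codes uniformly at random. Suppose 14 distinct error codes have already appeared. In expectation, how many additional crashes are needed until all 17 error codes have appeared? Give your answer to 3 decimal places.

The wait to go from k to k+1 distinct error codes is geometric with mean 17/(17-k).
Sum over k = 14,...,16: E = 17/3 + 17/2 + 17/1 = 31.1667.

31.167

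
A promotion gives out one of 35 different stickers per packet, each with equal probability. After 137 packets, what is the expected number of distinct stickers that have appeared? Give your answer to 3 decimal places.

34.340

For each sticker, P(seen in 137 packets) = 1 - (34/35)^137 = 0.9812.
By linearity of expectation, E[distinct seen] = 35·(1 - (34/35)^137) = 34.3403.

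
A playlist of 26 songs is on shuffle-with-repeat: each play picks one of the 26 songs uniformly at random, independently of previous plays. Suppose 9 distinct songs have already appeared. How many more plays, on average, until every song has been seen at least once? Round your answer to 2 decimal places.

From k distinct to k+1 distinct takes on average 26/(26-k) plays.
Sum over k = 9,...,25: E = 26/17 + 26/16 + 26/15 + ... + 26/2 + 26/1 = 89.428.

89.43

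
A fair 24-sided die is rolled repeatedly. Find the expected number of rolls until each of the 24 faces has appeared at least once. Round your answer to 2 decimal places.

90.62

The wait to go from k to k+1 distinct faces is geometric with mean 24/(24-k).
E[T] = 24/24 + 24/23 + 24/22 + ... + 24/2 + 24/1 = 24·H_{24}.
H_{24} = 3.776, so E[T] = 90.623.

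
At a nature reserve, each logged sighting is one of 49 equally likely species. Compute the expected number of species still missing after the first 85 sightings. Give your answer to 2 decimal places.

8.49

For each species, P(unseen after 85) = (48/49)^85 = 0.173.
By linearity of expectation, E[unseen] = 49·(48/49)^85 = 8.492.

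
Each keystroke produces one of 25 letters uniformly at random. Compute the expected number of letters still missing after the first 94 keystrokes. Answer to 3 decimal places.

For each letter, P(unseen after 94) = (24/25)^94 = 0.0216.
By linearity of expectation, E[unseen] = 25·(24/25)^94 = 0.5388.

0.539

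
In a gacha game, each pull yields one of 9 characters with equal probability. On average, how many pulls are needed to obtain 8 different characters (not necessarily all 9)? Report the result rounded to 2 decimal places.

With k distinct characters already seen, the next new one arrives after an expected 9/(9-k) pulls.
Sum over k = 0,...,7: E = 9/9 + 9/8 + 9/7 + ... + 9/3 + 9/2 = 16.461.

16.46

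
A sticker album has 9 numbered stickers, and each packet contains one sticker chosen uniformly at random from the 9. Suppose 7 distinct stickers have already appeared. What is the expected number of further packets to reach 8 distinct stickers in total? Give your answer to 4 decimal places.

4.5000

From k distinct to k+1 distinct takes on average 9/(9-k) packets.
Only the k = 7 term is needed: E = 9/2 = 4.50000.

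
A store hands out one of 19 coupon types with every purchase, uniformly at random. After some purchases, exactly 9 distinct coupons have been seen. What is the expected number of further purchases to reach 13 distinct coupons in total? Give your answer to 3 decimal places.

With k distinct coupons already seen, the next new one takes an expected 19/(19-k) purchases.
Sum over k = 9,...,12: E = 19/10 + 19/9 + 19/8 + 19/7 = 9.1004.

9.100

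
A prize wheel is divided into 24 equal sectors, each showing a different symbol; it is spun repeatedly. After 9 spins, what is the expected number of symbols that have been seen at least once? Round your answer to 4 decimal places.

7.6371

For each symbol, P(seen in 9 spins) = 1 - (23/24)^9 = 0.31821.
By linearity of expectation, E[distinct seen] = 24·(1 - (23/24)^9) = 7.63709.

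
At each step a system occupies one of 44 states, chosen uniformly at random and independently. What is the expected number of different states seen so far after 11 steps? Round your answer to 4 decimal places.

For each state, P(seen in 11 steps) = 1 - (43/44)^11 = 0.22344.
By linearity of expectation, E[distinct seen] = 44·(1 - (43/44)^11) = 9.83147.

9.8315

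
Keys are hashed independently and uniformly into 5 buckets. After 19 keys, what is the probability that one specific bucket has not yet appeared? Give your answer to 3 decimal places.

0.014

Each key misses the fixed bucket with probability (5-1)/5 = 4/5, independently.
P(still missing after 19) = (4/5)^19 = 0.0144.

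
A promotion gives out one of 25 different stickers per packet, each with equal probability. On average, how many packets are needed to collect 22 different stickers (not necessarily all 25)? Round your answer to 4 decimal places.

49.5656

Going from k to k+1 distinct takes a geometric number of packets with mean 25/(25-k).
Sum over k = 0,...,21: E = 25/25 + 25/24 + 25/23 + ... + 25/5 + 25/4 = 49.56562.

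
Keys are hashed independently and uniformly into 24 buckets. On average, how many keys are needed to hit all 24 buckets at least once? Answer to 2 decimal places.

90.62

The wait to go from k to k+1 distinct buckets is geometric with mean 24/(24-k).
E[T] = 24/24 + 24/23 + 24/22 + ... + 24/2 + 24/1 = 24·H_{24}.
H_{24} = 3.776, so E[T] = 90.623.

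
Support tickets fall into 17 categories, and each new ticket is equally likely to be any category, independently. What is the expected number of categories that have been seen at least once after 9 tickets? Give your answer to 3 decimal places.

For each category, P(seen in 9 tickets) = 1 - (16/17)^9 = 0.4205.
By linearity of expectation, E[distinct seen] = 17·(1 - (16/17)^9) = 7.1488.

7.149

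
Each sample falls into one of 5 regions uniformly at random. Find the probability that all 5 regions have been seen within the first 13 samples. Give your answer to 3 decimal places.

0.738

Let A_i be the event that region i is missing after 13 samples. By inclusion–exclusion on the A_i,
P(all seen) = Σ_{j=0}^{5} (-1)^j C(5,j)((5-j)/5)^13
= 1.0000 - 0.2749 + 0.0131 - 0.0001 + 0.0000 - 0.0000
= 0.7381.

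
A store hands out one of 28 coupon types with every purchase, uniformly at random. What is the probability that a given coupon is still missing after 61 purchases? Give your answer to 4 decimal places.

0.1088

Each purchase misses the fixed coupon with probability (28-1)/28 = 27/28, independently.
P(still missing after 61) = (27/28)^61 = 0.10878.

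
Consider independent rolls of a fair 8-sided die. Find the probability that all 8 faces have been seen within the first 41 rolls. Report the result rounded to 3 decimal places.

By inclusion–exclusion over which faces are missing,
P(all seen) = Σ_{j=0}^{8} (-1)^j C(8,j)((8-j)/8)^41
= 1.0000 - 0.0335 + 0.0002 - 0.0000 + 0.0000 - 0.0000 + 0.0000 - 0.0000 + 0.0000
= 0.9667.

0.967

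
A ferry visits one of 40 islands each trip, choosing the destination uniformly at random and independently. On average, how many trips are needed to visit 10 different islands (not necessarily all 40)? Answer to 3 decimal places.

11.342

Going from k to k+1 distinct takes a geometric number of trips with mean 40/(40-k).
Sum over k = 0,...,9: E = 40/40 + 40/39 + 40/38 + ... + 40/32 + 40/31 = 11.3422.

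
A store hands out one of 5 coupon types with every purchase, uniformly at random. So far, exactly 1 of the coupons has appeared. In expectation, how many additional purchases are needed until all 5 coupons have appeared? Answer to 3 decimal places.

10.417

The wait to go from k to k+1 distinct coupons is geometric with mean 5/(5-k).
Sum over k = 1,...,4: E = 5/4 + 5/3 + 5/2 + 5/1 = 10.4167.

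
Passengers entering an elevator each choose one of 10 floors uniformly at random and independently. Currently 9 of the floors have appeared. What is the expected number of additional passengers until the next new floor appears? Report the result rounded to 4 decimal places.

10.0000

Each passenger yields a new floor with probability (10-9)/10 = 1/10, so the wait is geometric with mean 10/1.
E = 10/1 = 10.00000.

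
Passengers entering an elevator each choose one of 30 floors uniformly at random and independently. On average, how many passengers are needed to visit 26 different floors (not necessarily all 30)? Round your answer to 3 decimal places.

57.350

With k distinct floors already seen, the next new one arrives after an expected 30/(30-k) passengers.
Sum over k = 0,...,25: E = 30/30 + 30/29 + 30/28 + ... + 30/6 + 30/5 = 57.3496.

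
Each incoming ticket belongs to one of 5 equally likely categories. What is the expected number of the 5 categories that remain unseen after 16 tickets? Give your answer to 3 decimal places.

0.141

For each category, P(unseen after 16) = (4/5)^16 = 0.0281.
By linearity of expectation, E[unseen] = 5·(4/5)^16 = 0.1407.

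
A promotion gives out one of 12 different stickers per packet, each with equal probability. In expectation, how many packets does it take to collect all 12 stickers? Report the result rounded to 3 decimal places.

37.239

The wait to go from k to k+1 distinct stickers is geometric with mean 12/(12-k).
E[T] = 12/12 + 12/11 + 12/10 + ... + 12/2 + 12/1 = 12·H_{12}.
H_{12} = 3.1032, so E[T] = 37.2385.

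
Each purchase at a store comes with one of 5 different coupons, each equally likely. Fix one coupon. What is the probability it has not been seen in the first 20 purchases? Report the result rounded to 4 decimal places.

On each purchase the fixed coupon fails to appear with probability 4/5.
P(still missing after 20) = (4/5)^20 = 0.01153.

0.0115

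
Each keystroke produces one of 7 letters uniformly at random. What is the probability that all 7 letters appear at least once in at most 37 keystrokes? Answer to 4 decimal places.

By inclusion–exclusion over which letters are missing,
P(all seen) = Σ_{j=0}^{7} (-1)^j C(7,j)((7-j)/7)^37
= 1.00000 - 0.02334 + 0.00008 - 0.00000 + 0.00000 - 0.00000 + 0.00000 - 0.00000
= 0.97674.

0.9767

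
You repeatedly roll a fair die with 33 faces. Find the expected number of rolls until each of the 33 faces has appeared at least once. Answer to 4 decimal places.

After k distinct faces have appeared, the next roll gives a new one with probability (33-k)/33, so the expected wait for the (k+1)-th is 33/(33-k).
E[T] = 33/33 + 33/32 + 33/31 + ... + 33/2 + 33/1 = 33·H_{33}.
H_{33} = 4.08880, so E[T] = 134.93034.

134.9303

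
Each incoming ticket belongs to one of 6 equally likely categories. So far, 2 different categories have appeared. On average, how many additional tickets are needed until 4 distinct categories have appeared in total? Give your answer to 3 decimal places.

3.500

From k distinct to k+1 distinct takes on average 6/(6-k) tickets.
Sum over k = 2,...,3: E = 6/4 + 6/3 = 3.5000.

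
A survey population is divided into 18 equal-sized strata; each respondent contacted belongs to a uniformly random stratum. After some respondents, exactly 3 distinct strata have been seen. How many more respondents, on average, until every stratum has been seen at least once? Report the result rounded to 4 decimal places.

The wait to go from k to k+1 distinct strata is geometric with mean 18/(18-k).
Sum over k = 3,...,17: E = 18/15 + 18/14 + 18/13 + ... + 18/2 + 18/1 = 59.72812.

59.7281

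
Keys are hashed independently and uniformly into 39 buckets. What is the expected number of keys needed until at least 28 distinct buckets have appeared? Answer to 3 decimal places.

48.113

With k distinct buckets already seen, the next new one arrives after an expected 39/(39-k) keys.
Sum over k = 0,...,27: E = 39/39 + 39/38 + 39/37 + ... + 39/13 + 39/12 = 48.1130.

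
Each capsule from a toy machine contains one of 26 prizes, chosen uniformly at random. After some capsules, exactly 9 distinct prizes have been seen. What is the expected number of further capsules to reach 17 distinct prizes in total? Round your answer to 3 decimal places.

15.875

With k distinct prizes already seen, the next new one takes an expected 26/(26-k) capsules.
Sum over k = 9,...,16: E = 26/17 + 26/16 + 26/15 + ... + 26/11 + 26/10 = 15.8752.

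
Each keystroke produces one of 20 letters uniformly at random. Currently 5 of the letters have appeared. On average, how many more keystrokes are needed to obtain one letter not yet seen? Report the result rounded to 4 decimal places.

The number of keystrokes until the next new letter is geometric with success probability 15/20, so its mean is 20/15.
E = 20/15 = 1.33333.

1.3333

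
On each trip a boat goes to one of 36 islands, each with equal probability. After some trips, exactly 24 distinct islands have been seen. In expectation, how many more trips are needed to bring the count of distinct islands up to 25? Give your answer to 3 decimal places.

With k distinct islands already seen, the next new one takes an expected 36/(36-k) trips.
Only the k = 24 term is needed: E = 36/12 = 3.0000.

3.000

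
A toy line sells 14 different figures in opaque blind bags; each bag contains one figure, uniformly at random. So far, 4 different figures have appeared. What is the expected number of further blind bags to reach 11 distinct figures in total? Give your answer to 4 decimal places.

From k distinct to k+1 distinct takes on average 14/(14-k) blind bags.
Sum over k = 4,...,10: E = 14/10 + 14/9 + 14/8 + ... + 14/5 + 14/4 = 15.33889.

15.3389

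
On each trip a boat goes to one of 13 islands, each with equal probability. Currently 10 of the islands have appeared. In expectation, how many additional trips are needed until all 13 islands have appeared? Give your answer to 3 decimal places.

23.833

With k distinct islands already seen, the next new one takes an expected 13/(13-k) trips.
Sum over k = 10,...,12: E = 13/3 + 13/2 + 13/1 = 23.8333.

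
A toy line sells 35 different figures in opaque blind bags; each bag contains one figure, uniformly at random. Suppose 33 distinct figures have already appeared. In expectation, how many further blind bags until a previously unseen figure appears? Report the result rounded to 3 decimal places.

The number of blind bags until the next new figure is geometric with success probability 2/35, so its mean is 35/2.
E = 35/2 = 17.5000.

17.500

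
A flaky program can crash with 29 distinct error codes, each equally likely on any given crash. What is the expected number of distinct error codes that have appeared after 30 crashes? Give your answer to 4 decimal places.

18.8796

For each error code, P(seen in 30 crashes) = 1 - (28/29)^30 = 0.65102.
By linearity of expectation, E[distinct seen] = 29·(1 - (28/29)^30) = 18.87957.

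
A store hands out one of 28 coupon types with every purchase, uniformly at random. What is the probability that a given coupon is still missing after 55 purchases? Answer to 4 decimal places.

Each purchase misses the fixed coupon with probability (28-1)/28 = 27/28, independently.
P(still missing after 55) = (27/28)^55 = 0.13531.

0.1353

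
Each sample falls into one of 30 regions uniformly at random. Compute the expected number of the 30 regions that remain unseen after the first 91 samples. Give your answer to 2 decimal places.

1.37

For each region, P(unseen after 91) = (29/30)^91 = 0.046.
By linearity of expectation, E[unseen] = 30·(29/30)^91 = 1.372.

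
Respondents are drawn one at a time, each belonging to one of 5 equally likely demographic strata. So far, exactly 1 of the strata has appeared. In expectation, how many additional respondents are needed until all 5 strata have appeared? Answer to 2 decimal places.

10.42

With k distinct strata already seen, the next new one takes an expected 5/(5-k) respondents.
Sum over k = 1,...,4: E = 5/4 + 5/3 + 5/2 + 5/1 = 10.417.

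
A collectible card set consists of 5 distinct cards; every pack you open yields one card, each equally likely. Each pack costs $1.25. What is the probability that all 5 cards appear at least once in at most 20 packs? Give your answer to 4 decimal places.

Let A_i be the event that card i is missing after 20 packs. By inclusion–exclusion on the A_i,
P(all seen) = Σ_{j=0}^{5} (-1)^j C(5,j)((5-j)/5)^20
= 1.00000 - 0.05765 + 0.00037 - 0.00000 + 0.00000 - 0.00000
= 0.94272.

0.9427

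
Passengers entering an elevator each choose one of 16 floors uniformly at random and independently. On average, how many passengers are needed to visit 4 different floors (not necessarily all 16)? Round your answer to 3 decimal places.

Going from k to k+1 distinct takes a geometric number of passengers with mean 16/(16-k).
Sum over k = 0,...,3: E = 16/16 + 16/15 + 16/14 + 16/13 = 4.4403.

4.440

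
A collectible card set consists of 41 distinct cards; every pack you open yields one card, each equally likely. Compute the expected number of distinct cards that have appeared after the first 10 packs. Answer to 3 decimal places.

8.971

For each card, P(seen in 10 packs) = 1 - (40/41)^10 = 0.2188.
By linearity of expectation, E[distinct seen] = 41·(1 - (40/41)^10) = 8.9709.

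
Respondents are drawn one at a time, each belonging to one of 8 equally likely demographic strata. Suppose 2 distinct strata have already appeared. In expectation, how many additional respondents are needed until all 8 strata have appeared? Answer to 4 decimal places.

With k distinct strata already seen, the next new one takes an expected 8/(8-k) respondents.
Sum over k = 2,...,7: E = 8/6 + 8/5 + 8/4 + 8/3 + 8/2 + 8/1 = 19.60000.

19.6000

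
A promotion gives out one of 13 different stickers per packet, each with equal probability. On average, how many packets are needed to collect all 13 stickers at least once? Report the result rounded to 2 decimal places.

Split into phases: going from k distinct to k+1 distinct takes on average 13/(13-k) packets.
E[T] = 13/13 + 13/12 + 13/11 + ... + 13/2 + 13/1 = 13·H_{13}.
H_{13} = 3.180, so E[T] = 41.342.

41.34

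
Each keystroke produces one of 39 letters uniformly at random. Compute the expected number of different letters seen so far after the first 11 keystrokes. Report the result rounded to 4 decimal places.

9.6929

For each letter, P(seen in 11 keystrokes) = 1 - (38/39)^11 = 0.24853.
By linearity of expectation, E[distinct seen] = 39·(1 - (38/39)^11) = 9.69286.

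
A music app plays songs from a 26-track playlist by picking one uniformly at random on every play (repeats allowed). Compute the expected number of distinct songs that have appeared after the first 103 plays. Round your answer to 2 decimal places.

25.54

For each song, P(seen in 103 plays) = 1 - (25/26)^103 = 0.982.
By linearity of expectation, E[distinct seen] = 26·(1 - (25/26)^103) = 25.542.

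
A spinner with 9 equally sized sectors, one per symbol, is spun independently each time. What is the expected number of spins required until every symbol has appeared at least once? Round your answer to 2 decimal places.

25.46

Split into phases: going from k distinct to k+1 distinct takes on average 9/(9-k) spins.
E[T] = 9/9 + 9/8 + 9/7 + ... + 9/2 + 9/1 = 9·H_{9}.
H_{9} = 2.829, so E[T] = 25.461.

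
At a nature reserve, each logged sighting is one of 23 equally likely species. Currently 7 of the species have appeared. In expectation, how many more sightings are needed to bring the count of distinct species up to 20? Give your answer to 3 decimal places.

35.590

The wait to go from k to k+1 distinct species is geometric with mean 23/(23-k).
Sum over k = 7,...,19: E = 23/16 + 23/15 + 23/14 + ... + 23/5 + 23/4 = 35.5901.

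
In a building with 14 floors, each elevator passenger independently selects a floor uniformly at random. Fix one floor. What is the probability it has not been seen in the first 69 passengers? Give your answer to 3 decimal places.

0.006

On each passenger the fixed floor fails to appear with probability 13/14.
P(still missing after 69) = (13/14)^69 = 0.0060.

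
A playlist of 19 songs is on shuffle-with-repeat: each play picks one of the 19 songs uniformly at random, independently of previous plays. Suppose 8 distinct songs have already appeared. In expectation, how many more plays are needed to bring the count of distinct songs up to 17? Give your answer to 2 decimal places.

28.88

The wait to go from k to k+1 distinct songs is geometric with mean 19/(19-k).
Sum over k = 8,...,16: E = 19/11 + 19/10 + 19/9 + ... + 19/4 + 19/3 = 28.878.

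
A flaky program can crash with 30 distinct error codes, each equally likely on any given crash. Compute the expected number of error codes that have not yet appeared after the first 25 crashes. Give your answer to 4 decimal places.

12.8540

For each error code, P(unseen after 25) = (29/30)^25 = 0.42847.
By linearity of expectation, E[unseen] = 30·(29/30)^25 = 12.85405.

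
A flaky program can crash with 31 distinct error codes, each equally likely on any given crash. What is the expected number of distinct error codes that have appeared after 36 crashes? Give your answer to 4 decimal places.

21.4785

For each error code, P(seen in 36 crashes) = 1 - (30/31)^36 = 0.69285.
By linearity of expectation, E[distinct seen] = 31·(1 - (30/31)^36) = 21.47849.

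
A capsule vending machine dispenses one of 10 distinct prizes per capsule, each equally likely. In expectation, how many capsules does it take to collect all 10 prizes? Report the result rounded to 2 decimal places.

After k distinct prizes have appeared, the next capsule gives a new one with probability (10-k)/10, so the expected wait for the (k+1)-th is 10/(10-k).
E[T] = 10/10 + 10/9 + 10/8 + ... + 10/2 + 10/1 = 10·H_{10}.
H_{10} = 2.929, so E[T] = 29.290.

29.29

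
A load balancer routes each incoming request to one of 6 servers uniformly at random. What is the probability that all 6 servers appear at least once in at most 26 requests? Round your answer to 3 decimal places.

Let A_i be the event that server i is missing after 26 requests. By inclusion–exclusion on the A_i,
P(all seen) = Σ_{j=0}^{6} (-1)^j C(6,j)((6-j)/6)^26
= 1.0000 - 0.0524 + 0.0004 - 0.0000 + 0.0000 - 0.0000 + 0.0000
= 0.9480.

0.948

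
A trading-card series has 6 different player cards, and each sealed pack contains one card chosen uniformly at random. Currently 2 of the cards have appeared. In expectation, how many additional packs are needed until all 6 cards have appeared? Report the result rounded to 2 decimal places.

From k distinct to k+1 distinct takes on average 6/(6-k) packs.
Sum over k = 2,...,5: E = 6/4 + 6/3 + 6/2 + 6/1 = 12.500.

12.50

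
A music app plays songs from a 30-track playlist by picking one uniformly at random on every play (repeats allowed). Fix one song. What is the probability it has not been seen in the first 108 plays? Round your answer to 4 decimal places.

On each play the fixed song fails to appear with probability 29/30.
P(still missing after 108) = (29/30)^108 = 0.02570.

0.0257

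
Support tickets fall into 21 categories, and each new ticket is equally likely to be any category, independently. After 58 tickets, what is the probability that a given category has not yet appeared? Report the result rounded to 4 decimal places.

On each ticket the fixed category fails to appear with probability 20/21.
P(still missing after 58) = (20/21)^58 = 0.05902.

0.0590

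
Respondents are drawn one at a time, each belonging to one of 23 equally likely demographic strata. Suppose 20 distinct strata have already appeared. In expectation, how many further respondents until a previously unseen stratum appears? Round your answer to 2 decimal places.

The number of respondents until the next new stratum is geometric with success probability 3/23, so its mean is 23/3.
E = 23/3 = 7.667.

7.67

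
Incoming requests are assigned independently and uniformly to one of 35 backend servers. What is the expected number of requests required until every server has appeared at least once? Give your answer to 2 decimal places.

145.14

The wait to go from k to k+1 distinct servers is geometric with mean 35/(35-k).
E[T] = 35/35 + 35/34 + 35/33 + ... + 35/2 + 35/1 = 35·H_{35}.
H_{35} = 4.147, so E[T] = 145.137.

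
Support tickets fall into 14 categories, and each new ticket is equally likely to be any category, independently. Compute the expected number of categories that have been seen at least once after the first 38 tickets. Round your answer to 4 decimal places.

13.1623

For each category, P(seen in 38 tickets) = 1 - (13/14)^38 = 0.94016.
By linearity of expectation, E[distinct seen] = 14·(1 - (13/14)^38) = 13.16226.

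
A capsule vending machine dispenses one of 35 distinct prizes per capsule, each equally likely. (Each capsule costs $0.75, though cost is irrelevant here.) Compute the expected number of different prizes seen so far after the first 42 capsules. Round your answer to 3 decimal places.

24.641

For each prize, P(seen in 42 capsules) = 1 - (34/35)^42 = 0.7040.
By linearity of expectation, E[distinct seen] = 35·(1 - (34/35)^42) = 24.6408.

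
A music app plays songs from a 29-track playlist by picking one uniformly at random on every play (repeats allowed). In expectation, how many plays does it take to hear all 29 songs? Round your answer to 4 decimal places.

114.8880

Split into phases: going from k distinct to k+1 distinct takes on average 29/(29-k) plays.
E[T] = 29/29 + 29/28 + 29/27 + ... + 29/2 + 29/1 = 29·H_{29}.
H_{29} = 3.96165, so E[T] = 114.88796.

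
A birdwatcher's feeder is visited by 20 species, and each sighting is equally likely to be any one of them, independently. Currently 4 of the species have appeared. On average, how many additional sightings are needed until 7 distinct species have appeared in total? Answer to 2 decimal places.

The wait to go from k to k+1 distinct species is geometric with mean 20/(20-k).
Sum over k = 4,...,6: E = 20/16 + 20/15 + 20/14 = 4.012.

4.01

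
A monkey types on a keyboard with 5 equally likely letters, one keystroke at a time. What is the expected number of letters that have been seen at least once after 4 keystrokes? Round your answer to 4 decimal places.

For each letter, P(seen in 4 keystrokes) = 1 - (4/5)^4 = 0.59040.
By linearity of expectation, E[distinct seen] = 5·(1 - (4/5)^4) = 2.95200.

2.9520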